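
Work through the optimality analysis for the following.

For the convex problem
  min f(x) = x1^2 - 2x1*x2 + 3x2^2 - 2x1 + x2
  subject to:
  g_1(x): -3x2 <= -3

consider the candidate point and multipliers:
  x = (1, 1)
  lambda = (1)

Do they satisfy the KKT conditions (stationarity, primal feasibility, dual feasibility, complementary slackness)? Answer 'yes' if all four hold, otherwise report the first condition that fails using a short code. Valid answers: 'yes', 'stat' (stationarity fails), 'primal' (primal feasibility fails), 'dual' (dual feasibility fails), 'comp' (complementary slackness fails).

Gradient of f: grad f(x) = Q x + c = (-2, 5)
Constraint values g_i(x) = a_i^T x - b_i:
  g_1((1, 1)) = 0
Stationarity residual: grad f(x) + sum_i lambda_i a_i = (-2, 2)
  -> stationarity FAILS
Primal feasibility (all g_i <= 0): OK
Dual feasibility (all lambda_i >= 0): OK
Complementary slackness (lambda_i * g_i(x) = 0 for all i): OK

Verdict: the first failing condition is stationarity -> stat.

stat


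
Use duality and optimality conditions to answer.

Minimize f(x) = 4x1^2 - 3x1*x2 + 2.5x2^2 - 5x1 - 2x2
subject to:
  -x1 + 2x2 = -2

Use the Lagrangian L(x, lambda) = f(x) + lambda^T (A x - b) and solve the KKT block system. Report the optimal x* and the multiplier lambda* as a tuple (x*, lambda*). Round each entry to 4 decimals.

Form the Lagrangian:
  L(x, lambda) = (1/2) x^T Q x + c^T x + lambda^T (A x - b)
Stationarity (grad_x L = 0): Q x + c + A^T lambda = 0.
Primal feasibility: A x = b.

This gives the KKT block system:
  [ Q   A^T ] [ x     ]   [-c ]
  [ A    0  ] [ lambda ] = [ b ]

Solving the linear system:
  x*      = (0.88, -0.56)
  lambda* = (3.72)
  f(x*)   = 2.08

x* = (0.88, -0.56), lambda* = (3.72)


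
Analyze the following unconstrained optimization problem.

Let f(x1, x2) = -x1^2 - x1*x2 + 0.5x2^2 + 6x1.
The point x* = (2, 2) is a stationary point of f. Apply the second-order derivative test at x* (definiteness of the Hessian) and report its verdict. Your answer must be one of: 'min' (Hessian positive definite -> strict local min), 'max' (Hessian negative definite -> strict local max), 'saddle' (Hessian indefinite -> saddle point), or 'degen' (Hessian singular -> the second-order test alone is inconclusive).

Compute the Hessian H = grad^2 f:
  H = [[-2, -1], [-1, 1]]
Verify stationarity: grad f(x*) = H x* + g = (0, 0).
Eigenvalues of H: -2.3028, 1.3028.
Eigenvalues have mixed signs, so H is indefinite -> x* is a saddle point.

saddle


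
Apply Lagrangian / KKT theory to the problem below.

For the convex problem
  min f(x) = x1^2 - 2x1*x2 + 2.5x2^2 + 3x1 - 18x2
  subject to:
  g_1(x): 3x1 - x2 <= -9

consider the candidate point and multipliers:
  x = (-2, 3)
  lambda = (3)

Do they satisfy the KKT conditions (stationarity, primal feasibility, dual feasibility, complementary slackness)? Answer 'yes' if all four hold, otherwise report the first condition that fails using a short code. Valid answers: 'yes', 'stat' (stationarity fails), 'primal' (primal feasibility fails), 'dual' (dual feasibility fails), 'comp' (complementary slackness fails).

Gradient of f: grad f(x) = Q x + c = (-7, 1)
Constraint values g_i(x) = a_i^T x - b_i:
  g_1((-2, 3)) = 0
Stationarity residual: grad f(x) + sum_i lambda_i a_i = (2, -2)
  -> stationarity FAILS
Primal feasibility (all g_i <= 0): OK
Dual feasibility (all lambda_i >= 0): OK
Complementary slackness (lambda_i * g_i(x) = 0 for all i): OK

Verdict: the first failing condition is stationarity -> stat.

stat


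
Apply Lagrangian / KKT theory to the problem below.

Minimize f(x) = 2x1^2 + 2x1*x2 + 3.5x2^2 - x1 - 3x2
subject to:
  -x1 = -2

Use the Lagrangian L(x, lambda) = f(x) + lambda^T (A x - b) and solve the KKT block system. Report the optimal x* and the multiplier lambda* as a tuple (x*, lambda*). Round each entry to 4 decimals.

Form the Lagrangian:
  L(x, lambda) = (1/2) x^T Q x + c^T x + lambda^T (A x - b)
Stationarity (grad_x L = 0): Q x + c + A^T lambda = 0.
Primal feasibility: A x = b.

This gives the KKT block system:
  [ Q   A^T ] [ x     ]   [-c ]
  [ A    0  ] [ lambda ] = [ b ]

Solving the linear system:
  x*      = (2, -0.1429)
  lambda* = (6.7143)
  f(x*)   = 5.9286

x* = (2, -0.1429), lambda* = (6.7143)


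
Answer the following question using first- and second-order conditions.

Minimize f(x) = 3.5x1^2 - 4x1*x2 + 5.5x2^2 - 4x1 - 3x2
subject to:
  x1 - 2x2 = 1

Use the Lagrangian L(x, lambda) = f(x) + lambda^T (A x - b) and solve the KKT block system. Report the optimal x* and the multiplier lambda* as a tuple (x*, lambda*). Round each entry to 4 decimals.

Form the Lagrangian:
  L(x, lambda) = (1/2) x^T Q x + c^T x + lambda^T (A x - b)
Stationarity (grad_x L = 0): Q x + c + A^T lambda = 0.
Primal feasibility: A x = b.

This gives the KKT block system:
  [ Q   A^T ] [ x     ]   [-c ]
  [ A    0  ] [ lambda ] = [ b ]

Solving the linear system:
  x*      = (1.087, 0.0435)
  lambda* = (-3.4348)
  f(x*)   = -0.5217

x* = (1.087, 0.0435), lambda* = (-3.4348)


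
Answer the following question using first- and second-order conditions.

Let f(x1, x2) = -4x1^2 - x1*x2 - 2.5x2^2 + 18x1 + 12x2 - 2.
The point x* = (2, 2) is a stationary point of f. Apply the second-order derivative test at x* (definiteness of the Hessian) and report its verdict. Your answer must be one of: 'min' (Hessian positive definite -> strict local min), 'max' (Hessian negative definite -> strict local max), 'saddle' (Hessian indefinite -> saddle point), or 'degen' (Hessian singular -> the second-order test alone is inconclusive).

Compute the Hessian H = grad^2 f:
  H = [[-8, -1], [-1, -5]]
Verify stationarity: grad f(x*) = H x* + g = (0, 0).
Eigenvalues of H: -8.3028, -4.6972.
Both eigenvalues < 0, so H is negative definite -> x* is a strict local max.

max


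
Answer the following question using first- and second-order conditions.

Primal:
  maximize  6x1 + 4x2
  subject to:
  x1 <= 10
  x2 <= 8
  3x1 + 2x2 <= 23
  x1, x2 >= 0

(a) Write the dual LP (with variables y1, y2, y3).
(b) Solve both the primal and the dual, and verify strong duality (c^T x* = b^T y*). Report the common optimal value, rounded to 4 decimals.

The standard primal-dual pair for 'max c^T x s.t. A x <= b, x >= 0' is:
  Dual:  min b^T y  s.t.  A^T y >= c,  y >= 0.

So the dual LP is:
  minimize  10y1 + 8y2 + 23y3
  subject to:
    y1 + 3y3 >= 6
    y2 + 2y3 >= 4
    y1, y2, y3 >= 0

Solving the primal: x* = (7.6667, 0).
  primal value c^T x* = 46.
Solving the dual: y* = (0, 0, 2).
  dual value b^T y* = 46.
Strong duality: c^T x* = b^T y*. Confirmed.

46


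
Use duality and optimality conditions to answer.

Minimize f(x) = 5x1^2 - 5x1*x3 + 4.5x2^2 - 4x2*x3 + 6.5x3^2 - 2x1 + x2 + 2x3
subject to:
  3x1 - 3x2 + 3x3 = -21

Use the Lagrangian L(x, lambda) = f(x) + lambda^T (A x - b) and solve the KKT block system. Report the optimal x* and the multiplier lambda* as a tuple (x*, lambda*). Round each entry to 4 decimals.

Form the Lagrangian:
  L(x, lambda) = (1/2) x^T Q x + c^T x + lambda^T (A x - b)
Stationarity (grad_x L = 0): Q x + c + A^T lambda = 0.
Primal feasibility: A x = b.

This gives the KKT block system:
  [ Q   A^T ] [ x     ]   [-c ]
  [ A    0  ] [ lambda ] = [ b ]

Solving the linear system:
  x*      = (-3.2632, 1.0226, -2.7143)
  lambda* = (7.0201)
  f(x*)   = 74.7707

x* = (-3.2632, 1.0226, -2.7143), lambda* = (7.0201)


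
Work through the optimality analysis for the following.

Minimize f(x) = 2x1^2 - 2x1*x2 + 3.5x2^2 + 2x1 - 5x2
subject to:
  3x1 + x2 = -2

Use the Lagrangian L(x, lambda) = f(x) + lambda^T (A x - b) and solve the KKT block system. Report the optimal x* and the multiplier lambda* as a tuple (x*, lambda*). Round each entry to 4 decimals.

Form the Lagrangian:
  L(x, lambda) = (1/2) x^T Q x + c^T x + lambda^T (A x - b)
Stationarity (grad_x L = 0): Q x + c + A^T lambda = 0.
Primal feasibility: A x = b.

This gives the KKT block system:
  [ Q   A^T ] [ x     ]   [-c ]
  [ A    0  ] [ lambda ] = [ b ]

Solving the linear system:
  x*      = (-0.7975, 0.3924)
  lambda* = (0.6582)
  f(x*)   = -1.1203

x* = (-0.7975, 0.3924), lambda* = (0.6582)


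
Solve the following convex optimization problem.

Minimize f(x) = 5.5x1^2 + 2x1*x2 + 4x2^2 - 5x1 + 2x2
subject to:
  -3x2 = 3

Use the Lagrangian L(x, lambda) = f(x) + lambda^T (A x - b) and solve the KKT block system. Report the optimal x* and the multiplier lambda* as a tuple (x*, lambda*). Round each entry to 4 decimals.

Form the Lagrangian:
  L(x, lambda) = (1/2) x^T Q x + c^T x + lambda^T (A x - b)
Stationarity (grad_x L = 0): Q x + c + A^T lambda = 0.
Primal feasibility: A x = b.

This gives the KKT block system:
  [ Q   A^T ] [ x     ]   [-c ]
  [ A    0  ] [ lambda ] = [ b ]

Solving the linear system:
  x*      = (0.6364, -1)
  lambda* = (-1.5758)
  f(x*)   = -0.2273

x* = (0.6364, -1), lambda* = (-1.5758)


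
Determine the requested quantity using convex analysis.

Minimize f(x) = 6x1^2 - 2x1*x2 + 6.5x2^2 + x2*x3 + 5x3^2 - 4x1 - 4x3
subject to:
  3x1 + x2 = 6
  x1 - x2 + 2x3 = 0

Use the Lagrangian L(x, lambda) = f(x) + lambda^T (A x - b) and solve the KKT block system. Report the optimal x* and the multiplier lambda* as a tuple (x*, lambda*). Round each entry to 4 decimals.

Form the Lagrangian:
  L(x, lambda) = (1/2) x^T Q x + c^T x + lambda^T (A x - b)
Stationarity (grad_x L = 0): Q x + c + A^T lambda = 0.
Primal feasibility: A x = b.

This gives the KKT block system:
  [ Q   A^T ] [ x     ]   [-c ]
  [ A    0  ] [ lambda ] = [ b ]

Solving the linear system:
  x*      = (1.6736, 0.9793, -0.3472)
  lambda* = (-5.7902, 3.2461)
  f(x*)   = 14.7176

x* = (1.6736, 0.9793, -0.3472), lambda* = (-5.7902, 3.2461)


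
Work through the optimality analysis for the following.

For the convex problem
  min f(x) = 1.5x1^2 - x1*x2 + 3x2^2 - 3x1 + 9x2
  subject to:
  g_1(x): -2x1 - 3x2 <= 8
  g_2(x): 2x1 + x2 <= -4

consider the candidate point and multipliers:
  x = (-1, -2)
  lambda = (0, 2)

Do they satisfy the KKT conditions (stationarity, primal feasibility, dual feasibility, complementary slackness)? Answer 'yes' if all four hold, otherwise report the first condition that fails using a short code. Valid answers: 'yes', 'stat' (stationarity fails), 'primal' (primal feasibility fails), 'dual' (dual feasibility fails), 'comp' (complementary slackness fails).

Gradient of f: grad f(x) = Q x + c = (-4, -2)
Constraint values g_i(x) = a_i^T x - b_i:
  g_1((-1, -2)) = 0
  g_2((-1, -2)) = 0
Stationarity residual: grad f(x) + sum_i lambda_i a_i = (0, 0)
  -> stationarity OK
Primal feasibility (all g_i <= 0): OK
Dual feasibility (all lambda_i >= 0): OK
Complementary slackness (lambda_i * g_i(x) = 0 for all i): OK

Verdict: yes, KKT holds.

yes


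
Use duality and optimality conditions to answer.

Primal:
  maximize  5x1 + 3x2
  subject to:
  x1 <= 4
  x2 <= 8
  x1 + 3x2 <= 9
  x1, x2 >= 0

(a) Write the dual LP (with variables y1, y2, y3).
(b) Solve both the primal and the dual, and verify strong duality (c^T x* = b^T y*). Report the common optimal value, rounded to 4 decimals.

The standard primal-dual pair for 'max c^T x s.t. A x <= b, x >= 0' is:
  Dual:  min b^T y  s.t.  A^T y >= c,  y >= 0.

So the dual LP is:
  minimize  4y1 + 8y2 + 9y3
  subject to:
    y1 + y3 >= 5
    y2 + 3y3 >= 3
    y1, y2, y3 >= 0

Solving the primal: x* = (4, 1.6667).
  primal value c^T x* = 25.
Solving the dual: y* = (4, 0, 1).
  dual value b^T y* = 25.
Strong duality: c^T x* = b^T y*. Confirmed.

25


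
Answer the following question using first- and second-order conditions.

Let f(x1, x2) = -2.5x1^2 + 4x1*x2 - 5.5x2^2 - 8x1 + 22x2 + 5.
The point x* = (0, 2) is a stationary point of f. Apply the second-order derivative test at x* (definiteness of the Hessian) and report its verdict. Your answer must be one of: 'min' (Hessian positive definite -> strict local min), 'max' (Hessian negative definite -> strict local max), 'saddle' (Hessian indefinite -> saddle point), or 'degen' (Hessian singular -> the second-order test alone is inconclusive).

Compute the Hessian H = grad^2 f:
  H = [[-5, 4], [4, -11]]
Verify stationarity: grad f(x*) = H x* + g = (0, 0).
Eigenvalues of H: -13, -3.
Both eigenvalues < 0, so H is negative definite -> x* is a strict local max.

max


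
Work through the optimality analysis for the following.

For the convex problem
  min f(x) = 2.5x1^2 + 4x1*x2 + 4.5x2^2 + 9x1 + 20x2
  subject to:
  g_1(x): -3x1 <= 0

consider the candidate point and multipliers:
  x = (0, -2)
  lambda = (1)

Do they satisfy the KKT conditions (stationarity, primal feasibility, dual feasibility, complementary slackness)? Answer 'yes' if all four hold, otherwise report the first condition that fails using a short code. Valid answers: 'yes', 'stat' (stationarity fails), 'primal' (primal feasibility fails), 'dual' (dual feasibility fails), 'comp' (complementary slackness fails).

Gradient of f: grad f(x) = Q x + c = (1, 2)
Constraint values g_i(x) = a_i^T x - b_i:
  g_1((0, -2)) = 0
Stationarity residual: grad f(x) + sum_i lambda_i a_i = (-2, 2)
  -> stationarity FAILS
Primal feasibility (all g_i <= 0): OK
Dual feasibility (all lambda_i >= 0): OK
Complementary slackness (lambda_i * g_i(x) = 0 for all i): OK

Verdict: the first failing condition is stationarity -> stat.

stat


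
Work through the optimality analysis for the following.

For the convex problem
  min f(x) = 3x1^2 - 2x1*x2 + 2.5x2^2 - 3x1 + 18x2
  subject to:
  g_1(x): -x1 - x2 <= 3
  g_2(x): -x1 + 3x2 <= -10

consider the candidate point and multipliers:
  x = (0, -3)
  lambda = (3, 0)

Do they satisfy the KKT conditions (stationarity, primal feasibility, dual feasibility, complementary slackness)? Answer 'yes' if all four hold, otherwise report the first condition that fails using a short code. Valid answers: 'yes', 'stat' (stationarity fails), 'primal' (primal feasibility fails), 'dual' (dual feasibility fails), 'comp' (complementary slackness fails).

Gradient of f: grad f(x) = Q x + c = (3, 3)
Constraint values g_i(x) = a_i^T x - b_i:
  g_1((0, -3)) = 0
  g_2((0, -3)) = 1
Stationarity residual: grad f(x) + sum_i lambda_i a_i = (0, 0)
  -> stationarity OK
Primal feasibility (all g_i <= 0): FAILS
Dual feasibility (all lambda_i >= 0): OK
Complementary slackness (lambda_i * g_i(x) = 0 for all i): OK

Verdict: the first failing condition is primal_feasibility -> primal.

primal


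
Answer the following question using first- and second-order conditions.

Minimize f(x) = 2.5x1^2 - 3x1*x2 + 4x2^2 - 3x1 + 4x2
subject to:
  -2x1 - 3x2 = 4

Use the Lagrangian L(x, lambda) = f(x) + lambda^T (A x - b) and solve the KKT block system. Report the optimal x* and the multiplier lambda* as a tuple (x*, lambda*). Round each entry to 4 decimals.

Form the Lagrangian:
  L(x, lambda) = (1/2) x^T Q x + c^T x + lambda^T (A x - b)
Stationarity (grad_x L = 0): Q x + c + A^T lambda = 0.
Primal feasibility: A x = b.

This gives the KKT block system:
  [ Q   A^T ] [ x     ]   [-c ]
  [ A    0  ] [ lambda ] = [ b ]

Solving the linear system:
  x*      = (-0.4336, -1.0442)
  lambda* = (-1.0177)
  f(x*)   = 0.5973

x* = (-0.4336, -1.0442), lambda* = (-1.0177)


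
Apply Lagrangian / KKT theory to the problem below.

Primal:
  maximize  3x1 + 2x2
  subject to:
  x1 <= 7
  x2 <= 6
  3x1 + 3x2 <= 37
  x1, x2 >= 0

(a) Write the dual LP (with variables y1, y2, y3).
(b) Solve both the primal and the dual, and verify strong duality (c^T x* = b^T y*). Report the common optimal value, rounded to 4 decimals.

The standard primal-dual pair for 'max c^T x s.t. A x <= b, x >= 0' is:
  Dual:  min b^T y  s.t.  A^T y >= c,  y >= 0.

So the dual LP is:
  minimize  7y1 + 6y2 + 37y3
  subject to:
    y1 + 3y3 >= 3
    y2 + 3y3 >= 2
    y1, y2, y3 >= 0

Solving the primal: x* = (7, 5.3333).
  primal value c^T x* = 31.6667.
Solving the dual: y* = (1, 0, 0.6667).
  dual value b^T y* = 31.6667.
Strong duality: c^T x* = b^T y*. Confirmed.

31.6667


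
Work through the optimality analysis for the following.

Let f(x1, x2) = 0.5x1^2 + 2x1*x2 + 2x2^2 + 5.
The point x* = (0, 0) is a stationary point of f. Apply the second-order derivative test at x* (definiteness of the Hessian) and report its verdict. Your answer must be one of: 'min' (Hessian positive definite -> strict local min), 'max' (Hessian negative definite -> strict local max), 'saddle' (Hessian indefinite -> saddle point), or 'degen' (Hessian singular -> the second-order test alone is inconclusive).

Compute the Hessian H = grad^2 f:
  H = [[1, 2], [2, 4]]
Verify stationarity: grad f(x*) = H x* + g = (0, 0).
Eigenvalues of H: 0, 5.
H has a zero eigenvalue (singular; positive semidefinite but not definite), so H is neither positive definite, negative definite, nor indefinite. The second-order test alone is inconclusive -> degen.
(Indeed, f is constant along the null direction of H through x*, so x* is not a strict local extremum.)

degen


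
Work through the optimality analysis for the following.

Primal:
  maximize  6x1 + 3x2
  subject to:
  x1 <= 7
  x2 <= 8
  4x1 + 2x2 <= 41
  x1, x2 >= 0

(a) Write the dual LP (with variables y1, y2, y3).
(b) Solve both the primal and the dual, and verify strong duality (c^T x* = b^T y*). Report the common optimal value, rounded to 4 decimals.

The standard primal-dual pair for 'max c^T x s.t. A x <= b, x >= 0' is:
  Dual:  min b^T y  s.t.  A^T y >= c,  y >= 0.

So the dual LP is:
  minimize  7y1 + 8y2 + 41y3
  subject to:
    y1 + 4y3 >= 6
    y2 + 2y3 >= 3
    y1, y2, y3 >= 0

Solving the primal: x* = (6.25, 8).
  primal value c^T x* = 61.5.
Solving the dual: y* = (0, 0, 1.5).
  dual value b^T y* = 61.5.
Strong duality: c^T x* = b^T y*. Confirmed.

61.5


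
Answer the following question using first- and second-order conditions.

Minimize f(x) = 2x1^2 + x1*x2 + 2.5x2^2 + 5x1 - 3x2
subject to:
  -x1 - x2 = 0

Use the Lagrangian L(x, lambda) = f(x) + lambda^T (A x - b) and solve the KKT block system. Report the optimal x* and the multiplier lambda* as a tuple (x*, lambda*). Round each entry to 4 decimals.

Form the Lagrangian:
  L(x, lambda) = (1/2) x^T Q x + c^T x + lambda^T (A x - b)
Stationarity (grad_x L = 0): Q x + c + A^T lambda = 0.
Primal feasibility: A x = b.

This gives the KKT block system:
  [ Q   A^T ] [ x     ]   [-c ]
  [ A    0  ] [ lambda ] = [ b ]

Solving the linear system:
  x*      = (-1.1429, 1.1429)
  lambda* = (1.5714)
  f(x*)   = -4.5714

x* = (-1.1429, 1.1429), lambda* = (1.5714)


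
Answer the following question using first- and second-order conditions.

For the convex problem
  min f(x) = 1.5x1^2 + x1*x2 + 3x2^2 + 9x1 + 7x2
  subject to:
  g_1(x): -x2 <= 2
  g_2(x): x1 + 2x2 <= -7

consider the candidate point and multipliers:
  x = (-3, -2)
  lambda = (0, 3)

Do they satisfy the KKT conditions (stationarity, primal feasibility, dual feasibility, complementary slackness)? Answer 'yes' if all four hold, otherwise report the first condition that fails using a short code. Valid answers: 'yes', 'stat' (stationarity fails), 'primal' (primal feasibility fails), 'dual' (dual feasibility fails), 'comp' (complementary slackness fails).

Gradient of f: grad f(x) = Q x + c = (-2, -8)
Constraint values g_i(x) = a_i^T x - b_i:
  g_1((-3, -2)) = 0
  g_2((-3, -2)) = 0
Stationarity residual: grad f(x) + sum_i lambda_i a_i = (1, -2)
  -> stationarity FAILS
Primal feasibility (all g_i <= 0): OK
Dual feasibility (all lambda_i >= 0): OK
Complementary slackness (lambda_i * g_i(x) = 0 for all i): OK

Verdict: the first failing condition is stationarity -> stat.

stat


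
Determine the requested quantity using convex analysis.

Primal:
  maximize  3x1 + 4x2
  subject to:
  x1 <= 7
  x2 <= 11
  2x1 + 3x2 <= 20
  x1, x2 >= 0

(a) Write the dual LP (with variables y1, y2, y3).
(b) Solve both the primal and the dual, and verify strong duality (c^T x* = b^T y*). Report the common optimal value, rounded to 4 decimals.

The standard primal-dual pair for 'max c^T x s.t. A x <= b, x >= 0' is:
  Dual:  min b^T y  s.t.  A^T y >= c,  y >= 0.

So the dual LP is:
  minimize  7y1 + 11y2 + 20y3
  subject to:
    y1 + 2y3 >= 3
    y2 + 3y3 >= 4
    y1, y2, y3 >= 0

Solving the primal: x* = (7, 2).
  primal value c^T x* = 29.
Solving the dual: y* = (0.3333, 0, 1.3333).
  dual value b^T y* = 29.
Strong duality: c^T x* = b^T y*. Confirmed.

29


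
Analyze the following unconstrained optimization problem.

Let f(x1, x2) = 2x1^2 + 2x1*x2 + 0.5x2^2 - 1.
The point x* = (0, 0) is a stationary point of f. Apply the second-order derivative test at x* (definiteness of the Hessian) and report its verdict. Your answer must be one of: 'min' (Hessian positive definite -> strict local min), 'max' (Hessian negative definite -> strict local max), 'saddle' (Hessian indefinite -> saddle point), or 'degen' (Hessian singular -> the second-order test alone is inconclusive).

Compute the Hessian H = grad^2 f:
  H = [[4, 2], [2, 1]]
Verify stationarity: grad f(x*) = H x* + g = (0, 0).
Eigenvalues of H: 0, 5.
H has a zero eigenvalue (singular; positive semidefinite but not definite), so H is neither positive definite, negative definite, nor indefinite. The second-order test alone is inconclusive -> degen.
(Indeed, f is constant along the null direction of H through x*, so x* is not a strict local extremum.)

degen


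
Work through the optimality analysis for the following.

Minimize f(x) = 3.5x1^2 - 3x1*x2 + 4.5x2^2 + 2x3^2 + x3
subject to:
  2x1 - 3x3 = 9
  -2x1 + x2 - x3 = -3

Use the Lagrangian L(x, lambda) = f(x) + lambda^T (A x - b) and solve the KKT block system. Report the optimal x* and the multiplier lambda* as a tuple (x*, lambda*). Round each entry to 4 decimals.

Form the Lagrangian:
  L(x, lambda) = (1/2) x^T Q x + c^T x + lambda^T (A x - b)
Stationarity (grad_x L = 0): Q x + c + A^T lambda = 0.
Primal feasibility: A x = b.

This gives the KKT block system:
  [ Q   A^T ] [ x     ]   [-c ]
  [ A    0  ] [ lambda ] = [ b ]

Solving the linear system:
  x*      = (2.3483, 0.2622, -1.4344)
  lambda* = (-3.1409, 4.6849)
  f(x*)   = 20.4442

x* = (2.3483, 0.2622, -1.4344), lambda* = (-3.1409, 4.6849)


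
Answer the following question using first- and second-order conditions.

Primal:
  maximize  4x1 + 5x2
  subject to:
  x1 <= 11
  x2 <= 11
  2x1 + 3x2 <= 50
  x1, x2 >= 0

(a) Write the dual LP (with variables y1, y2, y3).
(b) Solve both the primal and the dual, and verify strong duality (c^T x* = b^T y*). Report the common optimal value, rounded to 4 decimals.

The standard primal-dual pair for 'max c^T x s.t. A x <= b, x >= 0' is:
  Dual:  min b^T y  s.t.  A^T y >= c,  y >= 0.

So the dual LP is:
  minimize  11y1 + 11y2 + 50y3
  subject to:
    y1 + 2y3 >= 4
    y2 + 3y3 >= 5
    y1, y2, y3 >= 0

Solving the primal: x* = (11, 9.3333).
  primal value c^T x* = 90.6667.
Solving the dual: y* = (0.6667, 0, 1.6667).
  dual value b^T y* = 90.6667.
Strong duality: c^T x* = b^T y*. Confirmed.

90.6667


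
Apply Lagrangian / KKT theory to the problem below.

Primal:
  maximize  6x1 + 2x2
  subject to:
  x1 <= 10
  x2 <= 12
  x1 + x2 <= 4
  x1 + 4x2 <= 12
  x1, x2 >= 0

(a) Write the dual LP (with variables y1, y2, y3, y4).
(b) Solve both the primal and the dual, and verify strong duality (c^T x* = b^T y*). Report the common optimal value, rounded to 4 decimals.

The standard primal-dual pair for 'max c^T x s.t. A x <= b, x >= 0' is:
  Dual:  min b^T y  s.t.  A^T y >= c,  y >= 0.

So the dual LP is:
  minimize  10y1 + 12y2 + 4y3 + 12y4
  subject to:
    y1 + y3 + y4 >= 6
    y2 + y3 + 4y4 >= 2
    y1, y2, y3, y4 >= 0

Solving the primal: x* = (4, 0).
  primal value c^T x* = 24.
Solving the dual: y* = (0, 0, 6, 0).
  dual value b^T y* = 24.
Strong duality: c^T x* = b^T y*. Confirmed.

24


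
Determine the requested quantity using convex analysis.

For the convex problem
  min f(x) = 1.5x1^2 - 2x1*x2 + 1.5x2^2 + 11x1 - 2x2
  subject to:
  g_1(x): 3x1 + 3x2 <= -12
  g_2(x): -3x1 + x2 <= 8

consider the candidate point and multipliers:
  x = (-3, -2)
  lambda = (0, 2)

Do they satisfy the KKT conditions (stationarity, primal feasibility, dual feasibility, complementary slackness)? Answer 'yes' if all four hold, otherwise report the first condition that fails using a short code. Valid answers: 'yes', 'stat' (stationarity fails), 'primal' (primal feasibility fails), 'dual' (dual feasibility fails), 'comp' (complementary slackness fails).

Gradient of f: grad f(x) = Q x + c = (6, -2)
Constraint values g_i(x) = a_i^T x - b_i:
  g_1((-3, -2)) = -3
  g_2((-3, -2)) = -1
Stationarity residual: grad f(x) + sum_i lambda_i a_i = (0, 0)
  -> stationarity OK
Primal feasibility (all g_i <= 0): OK
Dual feasibility (all lambda_i >= 0): OK
Complementary slackness (lambda_i * g_i(x) = 0 for all i): FAILS

Verdict: the first failing condition is complementary_slackness -> comp.

comp


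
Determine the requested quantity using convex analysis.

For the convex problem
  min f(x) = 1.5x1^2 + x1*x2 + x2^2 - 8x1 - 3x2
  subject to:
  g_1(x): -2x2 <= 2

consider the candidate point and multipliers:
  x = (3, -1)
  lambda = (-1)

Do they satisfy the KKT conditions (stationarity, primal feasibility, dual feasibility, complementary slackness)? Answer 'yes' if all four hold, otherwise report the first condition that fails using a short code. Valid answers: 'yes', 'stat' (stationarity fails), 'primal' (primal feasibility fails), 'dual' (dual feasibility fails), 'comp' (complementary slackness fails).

Gradient of f: grad f(x) = Q x + c = (0, -2)
Constraint values g_i(x) = a_i^T x - b_i:
  g_1((3, -1)) = 0
Stationarity residual: grad f(x) + sum_i lambda_i a_i = (0, 0)
  -> stationarity OK
Primal feasibility (all g_i <= 0): OK
Dual feasibility (all lambda_i >= 0): FAILS
Complementary slackness (lambda_i * g_i(x) = 0 for all i): OK

Verdict: the first failing condition is dual_feasibility -> dual.

dual


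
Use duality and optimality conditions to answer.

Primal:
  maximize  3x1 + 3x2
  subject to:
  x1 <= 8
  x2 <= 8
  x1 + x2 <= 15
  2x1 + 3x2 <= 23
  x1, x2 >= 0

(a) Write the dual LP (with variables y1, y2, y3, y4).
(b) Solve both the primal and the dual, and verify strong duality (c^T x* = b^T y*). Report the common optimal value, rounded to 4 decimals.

The standard primal-dual pair for 'max c^T x s.t. A x <= b, x >= 0' is:
  Dual:  min b^T y  s.t.  A^T y >= c,  y >= 0.

So the dual LP is:
  minimize  8y1 + 8y2 + 15y3 + 23y4
  subject to:
    y1 + y3 + 2y4 >= 3
    y2 + y3 + 3y4 >= 3
    y1, y2, y3, y4 >= 0

Solving the primal: x* = (8, 2.3333).
  primal value c^T x* = 31.
Solving the dual: y* = (1, 0, 0, 1).
  dual value b^T y* = 31.
Strong duality: c^T x* = b^T y*. Confirmed.

31


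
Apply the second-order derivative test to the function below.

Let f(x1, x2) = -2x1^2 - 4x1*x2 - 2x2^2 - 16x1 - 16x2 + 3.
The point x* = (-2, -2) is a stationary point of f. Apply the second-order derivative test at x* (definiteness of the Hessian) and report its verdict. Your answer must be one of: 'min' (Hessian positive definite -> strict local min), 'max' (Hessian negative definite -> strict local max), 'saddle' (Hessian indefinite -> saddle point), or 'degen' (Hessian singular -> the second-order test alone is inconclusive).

Compute the Hessian H = grad^2 f:
  H = [[-4, -4], [-4, -4]]
Verify stationarity: grad f(x*) = H x* + g = (0, 0).
Eigenvalues of H: -8, 0.
H has a zero eigenvalue (singular; negative semidefinite but not definite), so H is neither positive definite, negative definite, nor indefinite. The second-order test alone is inconclusive -> degen.
(Indeed, f is constant along the null direction of H through x*, so x* is not a strict local extremum.)

degen


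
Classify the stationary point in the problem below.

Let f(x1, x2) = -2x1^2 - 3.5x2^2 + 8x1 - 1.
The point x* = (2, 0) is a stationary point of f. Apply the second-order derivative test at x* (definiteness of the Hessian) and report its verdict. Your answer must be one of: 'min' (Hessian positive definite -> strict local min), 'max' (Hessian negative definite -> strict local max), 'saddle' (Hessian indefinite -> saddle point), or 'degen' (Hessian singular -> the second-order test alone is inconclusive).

Compute the Hessian H = grad^2 f:
  H = [[-4, 0], [0, -7]]
Verify stationarity: grad f(x*) = H x* + g = (0, 0).
Eigenvalues of H: -7, -4.
Both eigenvalues < 0, so H is negative definite -> x* is a strict local max.

max


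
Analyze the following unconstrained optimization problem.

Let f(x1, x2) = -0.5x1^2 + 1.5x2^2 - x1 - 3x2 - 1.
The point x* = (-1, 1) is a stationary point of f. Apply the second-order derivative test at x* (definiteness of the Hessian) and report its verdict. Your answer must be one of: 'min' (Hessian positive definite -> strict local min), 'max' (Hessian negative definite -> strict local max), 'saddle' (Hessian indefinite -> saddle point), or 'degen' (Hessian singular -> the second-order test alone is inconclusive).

Compute the Hessian H = grad^2 f:
  H = [[-1, 0], [0, 3]]
Verify stationarity: grad f(x*) = H x* + g = (0, 0).
Eigenvalues of H: -1, 3.
Eigenvalues have mixed signs, so H is indefinite -> x* is a saddle point.

saddle


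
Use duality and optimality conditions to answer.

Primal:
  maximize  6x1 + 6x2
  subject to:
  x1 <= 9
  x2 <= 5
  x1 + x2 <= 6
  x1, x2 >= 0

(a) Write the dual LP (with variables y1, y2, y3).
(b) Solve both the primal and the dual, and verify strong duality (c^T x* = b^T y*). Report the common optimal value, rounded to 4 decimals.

The standard primal-dual pair for 'max c^T x s.t. A x <= b, x >= 0' is:
  Dual:  min b^T y  s.t.  A^T y >= c,  y >= 0.

So the dual LP is:
  minimize  9y1 + 5y2 + 6y3
  subject to:
    y1 + y3 >= 6
    y2 + y3 >= 6
    y1, y2, y3 >= 0

Solving the primal: x* = (6, 0).
  primal value c^T x* = 36.
Solving the dual: y* = (0, 0, 6).
  dual value b^T y* = 36.
Strong duality: c^T x* = b^T y*. Confirmed.

36


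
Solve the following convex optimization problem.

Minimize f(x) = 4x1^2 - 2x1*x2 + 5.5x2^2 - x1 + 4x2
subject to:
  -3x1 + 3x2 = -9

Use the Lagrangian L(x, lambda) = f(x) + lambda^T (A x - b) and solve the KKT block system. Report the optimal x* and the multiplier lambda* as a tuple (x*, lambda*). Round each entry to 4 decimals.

Form the Lagrangian:
  L(x, lambda) = (1/2) x^T Q x + c^T x + lambda^T (A x - b)
Stationarity (grad_x L = 0): Q x + c + A^T lambda = 0.
Primal feasibility: A x = b.

This gives the KKT block system:
  [ Q   A^T ] [ x     ]   [-c ]
  [ A    0  ] [ lambda ] = [ b ]

Solving the linear system:
  x*      = (1.6, -1.4)
  lambda* = (4.8667)
  f(x*)   = 18.3

x* = (1.6, -1.4), lambda* = (4.8667)


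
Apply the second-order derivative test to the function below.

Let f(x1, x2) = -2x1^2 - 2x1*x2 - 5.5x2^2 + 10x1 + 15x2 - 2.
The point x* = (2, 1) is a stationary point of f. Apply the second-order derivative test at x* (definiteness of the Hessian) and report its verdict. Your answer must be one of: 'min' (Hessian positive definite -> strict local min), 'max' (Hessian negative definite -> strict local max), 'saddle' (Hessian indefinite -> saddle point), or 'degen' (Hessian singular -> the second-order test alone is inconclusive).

Compute the Hessian H = grad^2 f:
  H = [[-4, -2], [-2, -11]]
Verify stationarity: grad f(x*) = H x* + g = (0, 0).
Eigenvalues of H: -11.5311, -3.4689.
Both eigenvalues < 0, so H is negative definite -> x* is a strict local max.

max


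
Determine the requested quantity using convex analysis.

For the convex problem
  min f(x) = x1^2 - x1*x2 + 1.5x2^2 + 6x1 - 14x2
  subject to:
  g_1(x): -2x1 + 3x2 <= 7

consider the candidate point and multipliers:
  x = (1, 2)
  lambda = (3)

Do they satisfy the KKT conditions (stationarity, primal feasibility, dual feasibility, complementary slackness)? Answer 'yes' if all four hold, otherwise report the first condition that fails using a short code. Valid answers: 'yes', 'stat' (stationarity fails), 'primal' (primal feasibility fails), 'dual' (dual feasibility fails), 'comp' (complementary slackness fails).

Gradient of f: grad f(x) = Q x + c = (6, -9)
Constraint values g_i(x) = a_i^T x - b_i:
  g_1((1, 2)) = -3
Stationarity residual: grad f(x) + sum_i lambda_i a_i = (0, 0)
  -> stationarity OK
Primal feasibility (all g_i <= 0): OK
Dual feasibility (all lambda_i >= 0): OK
Complementary slackness (lambda_i * g_i(x) = 0 for all i): FAILS

Verdict: the first failing condition is complementary_slackness -> comp.

comp


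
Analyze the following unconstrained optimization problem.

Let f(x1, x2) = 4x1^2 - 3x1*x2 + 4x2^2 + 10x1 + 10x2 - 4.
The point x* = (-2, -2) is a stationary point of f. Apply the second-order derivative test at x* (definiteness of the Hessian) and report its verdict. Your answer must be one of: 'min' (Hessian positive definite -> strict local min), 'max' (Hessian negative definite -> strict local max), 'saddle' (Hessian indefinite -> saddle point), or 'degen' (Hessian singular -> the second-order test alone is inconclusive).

Compute the Hessian H = grad^2 f:
  H = [[8, -3], [-3, 8]]
Verify stationarity: grad f(x*) = H x* + g = (0, 0).
Eigenvalues of H: 5, 11.
Both eigenvalues > 0, so H is positive definite -> x* is a strict local min.

min


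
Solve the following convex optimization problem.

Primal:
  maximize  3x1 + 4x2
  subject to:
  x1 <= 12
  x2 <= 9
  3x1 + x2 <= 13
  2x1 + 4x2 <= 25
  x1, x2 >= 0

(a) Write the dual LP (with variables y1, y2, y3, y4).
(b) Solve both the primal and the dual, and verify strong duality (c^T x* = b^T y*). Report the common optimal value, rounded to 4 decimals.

The standard primal-dual pair for 'max c^T x s.t. A x <= b, x >= 0' is:
  Dual:  min b^T y  s.t.  A^T y >= c,  y >= 0.

So the dual LP is:
  minimize  12y1 + 9y2 + 13y3 + 25y4
  subject to:
    y1 + 3y3 + 2y4 >= 3
    y2 + y3 + 4y4 >= 4
    y1, y2, y3, y4 >= 0

Solving the primal: x* = (2.7, 4.9).
  primal value c^T x* = 27.7.
Solving the dual: y* = (0, 0, 0.4, 0.9).
  dual value b^T y* = 27.7.
Strong duality: c^T x* = b^T y*. Confirmed.

27.7


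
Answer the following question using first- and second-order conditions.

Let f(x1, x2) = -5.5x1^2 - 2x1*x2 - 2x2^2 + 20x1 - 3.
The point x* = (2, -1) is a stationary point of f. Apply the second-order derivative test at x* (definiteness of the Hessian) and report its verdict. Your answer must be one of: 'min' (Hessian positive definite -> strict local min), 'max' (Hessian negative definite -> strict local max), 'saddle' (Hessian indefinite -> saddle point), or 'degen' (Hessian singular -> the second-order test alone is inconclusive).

Compute the Hessian H = grad^2 f:
  H = [[-11, -2], [-2, -4]]
Verify stationarity: grad f(x*) = H x* + g = (0, 0).
Eigenvalues of H: -11.5311, -3.4689.
Both eigenvalues < 0, so H is negative definite -> x* is a strict local max.

max


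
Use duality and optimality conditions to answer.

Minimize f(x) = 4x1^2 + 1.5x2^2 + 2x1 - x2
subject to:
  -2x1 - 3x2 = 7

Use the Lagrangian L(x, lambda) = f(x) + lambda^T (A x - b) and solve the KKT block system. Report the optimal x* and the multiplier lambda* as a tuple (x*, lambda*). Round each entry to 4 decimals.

Form the Lagrangian:
  L(x, lambda) = (1/2) x^T Q x + c^T x + lambda^T (A x - b)
Stationarity (grad_x L = 0): Q x + c + A^T lambda = 0.
Primal feasibility: A x = b.

This gives the KKT block system:
  [ Q   A^T ] [ x     ]   [-c ]
  [ A    0  ] [ lambda ] = [ b ]

Solving the linear system:
  x*      = (-0.7857, -1.8095)
  lambda* = (-2.1429)
  f(x*)   = 7.619

x* = (-0.7857, -1.8095), lambda* = (-2.1429)


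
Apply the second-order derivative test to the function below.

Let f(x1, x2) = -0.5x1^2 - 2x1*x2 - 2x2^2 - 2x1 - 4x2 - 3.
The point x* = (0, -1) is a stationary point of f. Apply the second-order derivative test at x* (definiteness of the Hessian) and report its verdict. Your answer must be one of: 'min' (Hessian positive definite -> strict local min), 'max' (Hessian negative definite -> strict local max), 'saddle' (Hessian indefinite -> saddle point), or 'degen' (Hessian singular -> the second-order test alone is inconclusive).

Compute the Hessian H = grad^2 f:
  H = [[-1, -2], [-2, -4]]
Verify stationarity: grad f(x*) = H x* + g = (0, 0).
Eigenvalues of H: -5, 0.
H has a zero eigenvalue (singular; negative semidefinite but not definite), so H is neither positive definite, negative definite, nor indefinite. The second-order test alone is inconclusive -> degen.
(Indeed, f is constant along the null direction of H through x*, so x* is not a strict local extremum.)

degen


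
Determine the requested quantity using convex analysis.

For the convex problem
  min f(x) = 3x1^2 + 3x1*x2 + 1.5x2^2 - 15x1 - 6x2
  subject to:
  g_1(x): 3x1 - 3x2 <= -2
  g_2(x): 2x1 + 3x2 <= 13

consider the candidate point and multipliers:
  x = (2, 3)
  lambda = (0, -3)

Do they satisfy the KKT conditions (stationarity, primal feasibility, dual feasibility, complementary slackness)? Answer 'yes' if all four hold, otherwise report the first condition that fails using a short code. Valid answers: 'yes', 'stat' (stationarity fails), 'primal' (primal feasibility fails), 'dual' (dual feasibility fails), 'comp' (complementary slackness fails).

Gradient of f: grad f(x) = Q x + c = (6, 9)
Constraint values g_i(x) = a_i^T x - b_i:
  g_1((2, 3)) = -1
  g_2((2, 3)) = 0
Stationarity residual: grad f(x) + sum_i lambda_i a_i = (0, 0)
  -> stationarity OK
Primal feasibility (all g_i <= 0): OK
Dual feasibility (all lambda_i >= 0): FAILS
Complementary slackness (lambda_i * g_i(x) = 0 for all i): OK

Verdict: the first failing condition is dual_feasibility -> dual.

dual


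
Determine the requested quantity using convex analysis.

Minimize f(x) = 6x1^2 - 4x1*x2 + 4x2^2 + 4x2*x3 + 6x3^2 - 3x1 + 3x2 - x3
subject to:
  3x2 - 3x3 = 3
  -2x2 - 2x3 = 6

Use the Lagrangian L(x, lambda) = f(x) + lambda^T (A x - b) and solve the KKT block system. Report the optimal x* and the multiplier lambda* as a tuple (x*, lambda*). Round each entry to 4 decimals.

Form the Lagrangian:
  L(x, lambda) = (1/2) x^T Q x + c^T x + lambda^T (A x - b)
Stationarity (grad_x L = 0): Q x + c + A^T lambda = 0.
Primal feasibility: A x = b.

This gives the KKT block system:
  [ Q   A^T ] [ x     ]   [-c ]
  [ A    0  ] [ lambda ] = [ b ]

Solving the linear system:
  x*      = (-0.0833, -1, -2)
  lambda* = (-2.7222, -10.4167)
  f(x*)   = 34.9583

x* = (-0.0833, -1, -2), lambda* = (-2.7222, -10.4167)


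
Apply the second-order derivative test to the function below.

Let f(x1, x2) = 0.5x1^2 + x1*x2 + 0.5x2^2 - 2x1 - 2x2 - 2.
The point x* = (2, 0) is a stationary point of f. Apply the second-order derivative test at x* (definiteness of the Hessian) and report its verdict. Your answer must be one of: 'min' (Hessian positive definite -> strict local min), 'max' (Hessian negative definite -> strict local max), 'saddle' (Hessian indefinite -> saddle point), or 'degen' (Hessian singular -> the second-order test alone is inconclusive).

Compute the Hessian H = grad^2 f:
  H = [[1, 1], [1, 1]]
Verify stationarity: grad f(x*) = H x* + g = (0, 0).
Eigenvalues of H: 0, 2.
H has a zero eigenvalue (singular; positive semidefinite but not definite), so H is neither positive definite, negative definite, nor indefinite. The second-order test alone is inconclusive -> degen.
(Indeed, f is constant along the null direction of H through x*, so x* is not a strict local extremum.)

degen


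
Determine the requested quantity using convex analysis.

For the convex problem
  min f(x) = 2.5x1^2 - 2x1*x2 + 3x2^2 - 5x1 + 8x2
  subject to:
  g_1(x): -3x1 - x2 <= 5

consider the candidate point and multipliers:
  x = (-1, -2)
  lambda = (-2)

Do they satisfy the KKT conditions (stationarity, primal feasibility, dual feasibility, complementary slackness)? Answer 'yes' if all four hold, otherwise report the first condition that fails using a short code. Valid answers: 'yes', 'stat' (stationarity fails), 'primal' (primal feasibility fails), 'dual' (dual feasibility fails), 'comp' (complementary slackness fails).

Gradient of f: grad f(x) = Q x + c = (-6, -2)
Constraint values g_i(x) = a_i^T x - b_i:
  g_1((-1, -2)) = 0
Stationarity residual: grad f(x) + sum_i lambda_i a_i = (0, 0)
  -> stationarity OK
Primal feasibility (all g_i <= 0): OK
Dual feasibility (all lambda_i >= 0): FAILS
Complementary slackness (lambda_i * g_i(x) = 0 for all i): OK

Verdict: the first failing condition is dual_feasibility -> dual.

dual
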